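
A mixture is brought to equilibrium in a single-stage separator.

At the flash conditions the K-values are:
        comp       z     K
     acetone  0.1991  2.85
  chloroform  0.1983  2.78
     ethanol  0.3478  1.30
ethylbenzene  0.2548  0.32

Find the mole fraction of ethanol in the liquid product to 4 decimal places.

x_ethanol = 0.2806

Let β = V/F and solve Σ zᵢ(Kᵢ−1)/(1+β(Kᵢ−1)) = 0.
Check two-phase: ΣzᵢKᵢ = 1.6524 > 1 and Σzᵢ/Kᵢ = 1.2050 > 1, so g(0) = 0.6524 > 0 and g(1) = -0.2050 < 0.
Iterate (Newton) starting at β = 0.31:
  β = 0.3100: g = 0.33747, g' = -0.7515 → β = 0.7591
  β = 0.7591: g = 0.03022, g' = -0.7556 → β = 0.7990
  β = 0.7990: g = -0.00092, g' = -0.8034 → β = 0.7979
Converged at β = 0.7979.
Compositions from xᵢ = zᵢ/(1+β(Kᵢ−1)), yᵢ = Kᵢxᵢ:
  acetone: x = 0.0804, y = 0.2292
  chloroform: x = 0.0819, y = 0.2278
  ethanol: x = 0.2806, y = 0.3648
  ethylbenzene: x = 0.5570, y = 0.1783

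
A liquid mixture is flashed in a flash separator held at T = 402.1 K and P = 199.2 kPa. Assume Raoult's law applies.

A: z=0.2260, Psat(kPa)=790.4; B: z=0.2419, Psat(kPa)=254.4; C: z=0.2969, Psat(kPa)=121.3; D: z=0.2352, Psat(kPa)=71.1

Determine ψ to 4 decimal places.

ψ = 0.4392

Raoult's law: Kᵢ = Pᵢˢᵃᵗ/P = Pᵢˢᵃᵗ/199.2.
  K_A = 790.4/199.2 = 3.967871, K_B = 254.4/199.2 = 1.277108, K_C = 121.3/199.2 = 0.608936, K_D = 71.1/199.2 = 0.356928
Material balance + equilibrium reduce to Σ zᵢ(Kᵢ−1)/(1+ψ(Kᵢ−1)) = 0.
g(0) = ΣzᵢKᵢ − 1 = 0.4704 and g(1) = 1 − Σzᵢ/Kᵢ = -0.3929, so a root lies in (0, 1).
Iterate (Newton) starting at ψ = 0.51:
  ψ = 0.5100: g = -0.04452, g' = -0.6155 → ψ = 0.4377
  ψ = 0.4377: g = 0.00096, g' = -0.6459 → ψ = 0.4392
Converged at ψ = 0.4392.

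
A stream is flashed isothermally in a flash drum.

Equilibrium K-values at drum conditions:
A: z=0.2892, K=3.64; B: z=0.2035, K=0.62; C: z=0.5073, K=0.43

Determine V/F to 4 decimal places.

V/F = 0.2890

Rachford–Rice: g(V/F) = Σ zᵢ(Kᵢ−1)/(1+V/F(Kᵢ−1)) = 0.
Feasibility: ΣzᵢKᵢ = 1.3970, Σzᵢ/Kᵢ = 1.5874 — both > 1, two phases present.
Iterate (Newton) starting at V/F = 0.46:
  V/F = 0.4600: g = -0.14085, g' = -0.7570 → V/F = 0.2739
  V/F = 0.2739: g = 0.01409, g' = -0.9469 → V/F = 0.2888
  V/F = 0.2888: g = 0.00019, g' = -0.9221 → V/F = 0.2890
Converged at V/F = 0.2890.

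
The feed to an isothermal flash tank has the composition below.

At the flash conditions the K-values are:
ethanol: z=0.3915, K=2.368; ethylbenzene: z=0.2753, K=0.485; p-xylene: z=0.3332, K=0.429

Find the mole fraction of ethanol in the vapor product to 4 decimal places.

y_ethanol = 0.6754

Newton iteration, V/F⁰ = 0.52:
  V/F = 0.5200: g = -0.15129, g' = -0.6061 → V/F = 0.2704
  V/F = 0.2704: g = 0.00124, g' = -0.6409 → V/F = 0.2723
Converged at V/F = 0.2723.
Compositions from xᵢ = zᵢ/(1+V/F(Kᵢ−1)), yᵢ = Kᵢxᵢ:
  ethanol: x = 0.2852, y = 0.6754
  ethylbenzene: x = 0.3202, y = 0.1553
  p-xylene: x = 0.3946, y = 0.1693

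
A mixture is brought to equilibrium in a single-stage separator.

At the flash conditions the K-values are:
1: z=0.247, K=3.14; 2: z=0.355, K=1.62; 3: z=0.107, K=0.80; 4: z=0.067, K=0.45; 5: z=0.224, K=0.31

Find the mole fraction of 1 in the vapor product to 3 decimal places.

Rachford–Rice: g(ψ) = Σ zᵢ(Kᵢ−1)/(1+ψ(Kᵢ−1)) = 0.
g(0) = ΣzᵢKᵢ − 1 = 0.536 and g(1) = 1 − Σzᵢ/Kᵢ = -0.303, so a root lies in (0, 1).
Newton iteration, ψ⁰ = 0.5:
  ψ = 0.500: g = 0.1128, g' = -0.636 → ψ = 0.677
  ψ = 0.677: g = -0.0029, g' = -0.689 → ψ = 0.673
Converged at ψ = 0.673.
Compositions from xᵢ = zᵢ/(1+ψ(Kᵢ−1)), yᵢ = Kᵢxᵢ:
  1: x = 0.101, y = 0.318
  2: x = 0.250, y = 0.406
  3: x = 0.124, y = 0.099
  4: x = 0.106, y = 0.048
  5: x = 0.418, y = 0.130

y_1 = 0.318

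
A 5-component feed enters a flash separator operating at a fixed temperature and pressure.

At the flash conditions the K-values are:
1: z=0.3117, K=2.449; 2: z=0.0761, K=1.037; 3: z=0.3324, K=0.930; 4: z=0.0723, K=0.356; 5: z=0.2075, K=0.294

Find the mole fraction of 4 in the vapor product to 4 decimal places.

y_4 = 0.0345

Material balance + equilibrium reduce to Σ zᵢ(Kᵢ−1)/(1+V/F(Kᵢ−1)) = 0.
Check two-phase: ΣzᵢKᵢ = 1.2381 > 1 and Σzᵢ/Kᵢ = 1.4670 > 1, so g(0) = 0.2381 > 0 and g(1) = -0.4670 < 0.
Iterate (Newton) starting at V/F = 0.69:
  V/F = 0.6900: g = -0.16530, g' = -0.6559 → V/F = 0.4380
  V/F = 0.4380: g = -0.02185, g' = -0.5217 → V/F = 0.3961
  V/F = 0.3961: g = -0.00007, g' = -0.5194 → V/F = 0.3960
Converged at V/F = 0.3960.
Compositions from xᵢ = zᵢ/(1+V/F(Kᵢ−1)), yᵢ = Kᵢxᵢ:
  1: x = 0.1981, y = 0.4851
  2: x = 0.0750, y = 0.0778
  3: x = 0.3419, y = 0.3179
  4: x = 0.0970, y = 0.0345
  5: x = 0.2880, y = 0.0847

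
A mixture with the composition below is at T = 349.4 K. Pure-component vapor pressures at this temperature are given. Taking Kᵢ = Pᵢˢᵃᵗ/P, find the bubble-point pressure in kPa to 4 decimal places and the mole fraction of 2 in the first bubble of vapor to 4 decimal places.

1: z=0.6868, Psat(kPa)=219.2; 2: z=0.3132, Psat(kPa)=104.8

Pbub = 183.3699 kPa, y_2 = 0.1790

At the bubble point ψ → 0, so ΣzᵢKᵢ = 1 with Kᵢ = Pᵢˢᵃᵗ/P ⇒ P = ΣzᵢPᵢˢᵃᵗ.
P = 0.6868·219.2 + 0.3132·104.8 = 183.3699 kPa
yᵢ = zᵢPᵢˢᵃᵗ/P ⇒ y_2 = 0.3132·104.8/183.3699 = 0.1790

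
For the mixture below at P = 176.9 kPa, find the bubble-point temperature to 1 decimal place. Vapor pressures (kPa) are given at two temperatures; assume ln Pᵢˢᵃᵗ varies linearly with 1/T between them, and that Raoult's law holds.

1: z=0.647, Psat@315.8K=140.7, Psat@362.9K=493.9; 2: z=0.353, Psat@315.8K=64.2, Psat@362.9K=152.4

T = 331.9 K

Bubble-point temperature: ΣzᵢPᵢˢᵃᵗ(T) = P. Interpolate ln Pᵢˢᵃᵗ = aᵢ + bᵢ/T.
  T = 315.8 K: ΣzᵢPᵢˢᵃᵗ = 113.70 kPa
  T = 362.9 K: ΣzᵢPᵢˢᵃᵗ = 373.35 kPa
  T = 339.4 K: ΣzᵢPᵢˢᵃᵗ = 214.40 kPa
  T = 327.6 K: ΣzᵢPᵢˢᵃᵗ = 157.79 kPa
  T = 333.5 K: ΣzᵢPᵢˢᵃᵗ = 184.40 kPa
  T = 330.6 K: ΣzᵢPᵢˢᵃᵗ = 170.91 kPa
Interpolating between 330.6 K and 333.5 K gives T ≈ 331.9 K.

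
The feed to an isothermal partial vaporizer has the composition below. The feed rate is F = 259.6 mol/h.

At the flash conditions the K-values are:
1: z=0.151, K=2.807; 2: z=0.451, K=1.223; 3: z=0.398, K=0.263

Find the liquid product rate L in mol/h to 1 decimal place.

L = 228.3 mol/h

Let ψ = V/F and solve Σ zᵢ(Kᵢ−1)/(1+ψ(Kᵢ−1)) = 0.
Check two-phase: ΣzᵢKᵢ = 1.080 > 1 and Σzᵢ/Kᵢ = 1.936 > 1, so g(0) = 0.080 > 0 and g(1) = -0.936 < 0.
Iterate (Newton) starting at ψ = 0.68:
  ψ = 0.680: g = -0.3783, g' = -0.985 → ψ = 0.296
  ψ = 0.296: g = -0.1030, g' = -0.583 → ψ = 0.119
  ψ = 0.119: g = 0.0009, g' = -0.615 → ψ = 0.121
Converged at ψ = 0.121.
Then V = ψ·F = 0.1207·259.6 = 31.3 mol/h and L = F − V = 228.3 mol/h.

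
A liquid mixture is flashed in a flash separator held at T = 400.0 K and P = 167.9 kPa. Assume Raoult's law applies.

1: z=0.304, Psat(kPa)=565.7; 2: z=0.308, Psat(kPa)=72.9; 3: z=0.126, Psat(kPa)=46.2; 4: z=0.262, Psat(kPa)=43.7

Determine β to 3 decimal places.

β = 0.166

Raoult's law: Kᵢ = Pᵢˢᵃᵗ/P = Pᵢˢᵃᵗ/167.9.
  K_1 = 565.7/167.9 = 3.36927, K_2 = 72.9/167.9 = 0.43419, K_3 = 46.2/167.9 = 0.27516, K_4 = 43.7/167.9 = 0.26027
Let β = V/F and solve Σ zᵢ(Kᵢ−1)/(1+β(Kᵢ−1)) = 0.
g(0) = ΣzᵢKᵢ − 1 = 0.261 and g(1) = 1 − Σzᵢ/Kᵢ = -1.264, so a root lies in (0, 1).
Newton iteration, β⁰ = 0.5:
  β = 0.500: g = -0.3641, g' = -1.073 → β = 0.161
  β = 0.161: g = 0.0066, g' = -1.284 → β = 0.166
Converged at β = 0.166.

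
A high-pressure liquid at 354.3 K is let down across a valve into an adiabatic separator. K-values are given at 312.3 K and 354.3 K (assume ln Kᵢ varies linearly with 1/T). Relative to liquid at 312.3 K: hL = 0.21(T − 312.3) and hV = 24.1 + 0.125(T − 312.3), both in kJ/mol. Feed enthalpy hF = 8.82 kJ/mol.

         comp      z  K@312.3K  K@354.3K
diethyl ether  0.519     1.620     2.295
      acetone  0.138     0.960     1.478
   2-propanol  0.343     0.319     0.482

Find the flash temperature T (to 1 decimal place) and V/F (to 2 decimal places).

T = 316.8 K, V/F = 0.33

Adiabatic flash: solve Rachford–Rice at each trial T, then check hF = ψ·hV(T) + (1−ψ)·hL(T).
  T = 312.3 K: K = (1.620, 0.960, 0.319), RR gives ψ = 0.228, H_out = 5.484 kJ/mol
  T = 354.3 K: K = (2.295, 1.478, 0.482), RR gives ψ = 0.944, H_out = 28.207 kJ/mol
  T = 333.3 K: K = (1.949, 1.207, 0.397), RR gives ψ = 0.631, H_out = 18.484 kJ/mol
  T = 322.8 K: K = (1.782, 1.081, 0.357), RR gives ψ = 0.452, H_out = 12.695 kJ/mol
  T = 317.6 K: K = (1.701, 1.020, 0.338), RR gives ψ = 0.349, H_out = 9.365 kJ/mol
  T = 315.0 K: K = (1.661, 0.990, 0.329), RR gives ψ = 0.292, H_out = 7.533 kJ/mol
  T = 316.3 K: K = (1.681, 1.005, 0.333), RR gives ψ = 0.321, H_out = 8.465 kJ/mol
Linear interpolation between T = 316.3 (H_out = 8.465) and T = 317.6 (H_out = 9.365) on hF = 8.82 gives T ≈ 316.8 K, at which ψ = 0.33.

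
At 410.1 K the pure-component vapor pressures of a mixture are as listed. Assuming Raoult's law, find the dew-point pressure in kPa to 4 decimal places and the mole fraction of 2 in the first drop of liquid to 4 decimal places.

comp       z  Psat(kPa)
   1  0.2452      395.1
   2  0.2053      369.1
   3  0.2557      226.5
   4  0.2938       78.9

Pdew = 165.8529 kPa, x_2 = 0.0923

At the dew point ψ → 1, so Σzᵢ/Kᵢ = 1 with Kᵢ = Pᵢˢᵃᵗ/P ⇒ 1/P = Σzᵢ/Pᵢˢᵃᵗ.
1/P = 0.2452/395.1 + 0.2053/369.1 + 0.2557/226.5 + 0.2938/78.9 = 0.0060294 ⇒ P = 165.8529 kPa
xᵢ = zᵢP/Pᵢˢᵃᵗ ⇒ x_2 = 0.2053·165.8529/369.1 = 0.0923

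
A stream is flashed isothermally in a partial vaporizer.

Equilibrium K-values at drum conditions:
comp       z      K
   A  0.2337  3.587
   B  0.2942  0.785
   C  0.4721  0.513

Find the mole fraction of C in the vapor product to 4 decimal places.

Let ψ = V/F and solve Σ zᵢ(Kᵢ−1)/(1+ψ(Kᵢ−1)) = 0.
g(0) = ΣzᵢKᵢ − 1 = 0.3114 and g(1) = 1 − Σzᵢ/Kᵢ = -0.3602, so a root lies in (0, 1).
Newton iteration, ψ⁰ = 0.48:
  ψ = 0.4800: g = -0.10089, g' = -0.5188 → ψ = 0.2855
  ψ = 0.2855: g = 0.01329, g' = -0.6839 → ψ = 0.3050
  ψ = 0.3050: g = 0.00025, g' = -0.6587 → ψ = 0.3053
Converged at ψ = 0.3053.
Compositions from xᵢ = zᵢ/(1+ψ(Kᵢ−1)), yᵢ = Kᵢxᵢ:
  A: x = 0.1306, y = 0.4683
  B: x = 0.3149, y = 0.2472
  C: x = 0.5546, y = 0.2845

y_C = 0.2845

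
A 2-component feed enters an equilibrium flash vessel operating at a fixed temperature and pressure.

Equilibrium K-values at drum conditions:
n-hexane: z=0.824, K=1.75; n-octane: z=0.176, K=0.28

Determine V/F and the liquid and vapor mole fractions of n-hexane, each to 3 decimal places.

V/F = 0.910, x_n-hexane = 0.490, y_n-hexane = 0.857

Binary case is linear: z₁(K₁−1)(1+V/F(K₂−1)) + z₂(K₂−1)(1+V/F(K₁−1)) = 0
⇒ V/F = [z₁(K₁−1)+z₂(K₂−1)] / [−(K₁−1)(K₂−1)] = 0.4913/0.5400 = 0.910
Compositions from xᵢ = zᵢ/(1+V/F(Kᵢ−1)), yᵢ = Kᵢxᵢ:
  n-hexane: x = 0.490, y = 0.857
  n-octane: x = 0.510, y = 0.143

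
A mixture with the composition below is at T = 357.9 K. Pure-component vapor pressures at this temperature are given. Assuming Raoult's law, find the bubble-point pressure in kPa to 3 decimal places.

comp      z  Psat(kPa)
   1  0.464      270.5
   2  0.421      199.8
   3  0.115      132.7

At the bubble point ψ → 0, so ΣzᵢKᵢ = 1 with Kᵢ = Pᵢˢᵃᵗ/P ⇒ P = ΣzᵢPᵢˢᵃᵗ.
P = 0.464·270.5 + 0.421·199.8 + 0.115·132.7 = 224.888 kPa

Pbub = 224.888 kPa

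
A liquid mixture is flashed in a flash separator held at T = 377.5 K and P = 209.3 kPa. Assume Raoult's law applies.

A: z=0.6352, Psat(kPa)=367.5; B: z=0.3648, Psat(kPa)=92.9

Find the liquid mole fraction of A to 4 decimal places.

Raoult's law: Kᵢ = Pᵢˢᵃᵗ/P = Pᵢˢᵃᵗ/209.3.
  K_A = 367.5/209.3 = 1.755853, K_B = 92.9/209.3 = 0.443860
Rachford–Rice: g(ψ) = Σ zᵢ(Kᵢ−1)/(1+ψ(Kᵢ−1)) = 0.
g(0) = ΣzᵢKᵢ − 1 = 0.2772 and g(1) = 1 − Σzᵢ/Kᵢ = -0.1836, so a root lies in (0, 1).
Binary case is linear: z₁(K₁−1)(1+ψ(K₂−1)) + z₂(K₂−1)(1+ψ(K₁−1)) = 0
⇒ ψ = [z₁(K₁−1)+z₂(K₂−1)] / [−(K₁−1)(K₂−1)] = 0.27724/0.42036 = 0.6595
Compositions from xᵢ = zᵢ/(1+ψ(Kᵢ−1)), yᵢ = Kᵢxᵢ:
  A: x = 0.4239, y = 0.7443
  B: x = 0.5761, y = 0.2557

x_A = 0.4239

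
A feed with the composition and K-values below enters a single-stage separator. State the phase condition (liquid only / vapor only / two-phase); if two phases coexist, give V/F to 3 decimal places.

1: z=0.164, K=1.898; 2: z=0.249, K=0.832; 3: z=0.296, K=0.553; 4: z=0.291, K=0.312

liquid only

ΣzᵢKᵢ = 0.773; Σzᵢ/Kᵢ = 1.854.
Since ΣzᵢKᵢ < 1 the mixture is below its bubble point — single liquid phase.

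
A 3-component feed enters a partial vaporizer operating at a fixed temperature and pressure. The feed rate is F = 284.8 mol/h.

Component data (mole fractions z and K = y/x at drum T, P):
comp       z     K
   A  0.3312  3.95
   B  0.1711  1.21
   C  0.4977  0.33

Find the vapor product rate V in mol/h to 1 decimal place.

V = 121.1 mol/h

Material balance + equilibrium reduce to Σ zᵢ(Kᵢ−1)/(1+V/F(Kᵢ−1)) = 0.
Check two-phase: ΣzᵢKᵢ = 1.6795 > 1 and Σzᵢ/Kᵢ = 1.7334 > 1, so g(0) = 0.6795 > 0 and g(1) = -0.7334 < 0.
Iterate (Newton) starting at V/F = 0.5:
  V/F = 0.5000: g = -0.07416, g' = -0.9819 → V/F = 0.4245
  V/F = 0.4245: g = 0.00082, g' = -1.0109 → V/F = 0.4253
Converged at V/F = 0.4253.
Then V = V/F·F = 0.4253·284.8 = 121.1 mol/h and L = F − V = 163.7 mol/h.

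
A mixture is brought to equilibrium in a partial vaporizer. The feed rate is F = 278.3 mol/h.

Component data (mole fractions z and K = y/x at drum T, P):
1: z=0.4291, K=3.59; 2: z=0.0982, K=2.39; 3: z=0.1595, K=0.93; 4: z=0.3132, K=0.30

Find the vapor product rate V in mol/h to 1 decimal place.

V = 201.0 mol/h

Newton iteration, ψ⁰ = 0.5:
  ψ = 0.5000: g = 0.21592, g' = -0.9766 → ψ = 0.7211
  ψ = 0.7211: g = 0.00127, g' = -1.0240 → ψ = 0.7223
Converged at ψ = 0.7223.
Then V = ψ·F = 0.7223·278.3 = 201.0 mol/h and L = F − V = 77.3 mol/h.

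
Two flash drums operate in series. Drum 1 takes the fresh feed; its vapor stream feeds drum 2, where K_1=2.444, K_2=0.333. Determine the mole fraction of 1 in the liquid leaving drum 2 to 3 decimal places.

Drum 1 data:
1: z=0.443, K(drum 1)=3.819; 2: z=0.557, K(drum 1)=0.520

Drum 1:
Material balance + equilibrium reduce to Σ zᵢ(Kᵢ−1)/(1+ψ₁(Kᵢ−1)) = 0.
g(0) = ΣzᵢKᵢ − 1 = 0.981 and g(1) = 1 − Σzᵢ/Kᵢ = -0.187, so a root lies in (0, 1).
Binary case is linear: z₁(K₁−1)(1+ψ₁(K₂−1)) + z₂(K₂−1)(1+ψ₁(K₁−1)) = 0
⇒ ψ₁ = [z₁(K₁−1)+z₂(K₂−1)] / [−(K₁−1)(K₂−1)] = 0.9815/1.3531 = 0.725
Drum-1 compositions:
  1: x = 0.145, y = 0.556
  2: x = 0.855, y = 0.444
Drum-2 feed = drum-1 vapor: z₂ = (0.5557, 0.4443).
Drum 2:
Material balance + equilibrium reduce to Σ zᵢ(Kᵢ−1)/(1+ψ₂(Kᵢ−1)) = 0.
Check two-phase: ΣzᵢKᵢ = 1.506 > 1 and Σzᵢ/Kᵢ = 1.562 > 1, so g(0) = 0.506 > 0 and g(1) = -0.562 < 0.
Binary case is linear: z₁(K₁−1)(1+ψ₂(K₂−1)) + z₂(K₂−1)(1+ψ₂(K₁−1)) = 0
⇒ ψ₂ = [z₁(K₁−1)+z₂(K₂−1)] / [−(K₁−1)(K₂−1)] = 0.5060/0.9631 = 0.525
  1: x = 0.316, y = 0.772
  2: x = 0.684, y = 0.228

x_1 (drum 2) = 0.316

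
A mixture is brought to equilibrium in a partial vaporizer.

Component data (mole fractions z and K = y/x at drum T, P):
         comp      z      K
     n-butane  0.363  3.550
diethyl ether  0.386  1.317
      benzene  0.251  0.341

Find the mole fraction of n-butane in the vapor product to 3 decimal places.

Material balance + equilibrium reduce to Σ zᵢ(Kᵢ−1)/(1+β(Kᵢ−1)) = 0.
g(0) = ΣzᵢKᵢ − 1 = 0.883 and g(1) = 1 − Σzᵢ/Kᵢ = -0.131, so a root lies in (0, 1).
Newton–Raphson from β = 0.35:
  β = 0.350: g = 0.3843, g' = -0.875 → β = 0.789
  β = 0.789: g = 0.0604, g' = -0.758 → β = 0.869
  β = 0.869: g = -0.0033, g' = -0.849 → β = 0.865
Converged at β = 0.865.
Compositions from xᵢ = zᵢ/(1+β(Kᵢ−1)), yᵢ = Kᵢxᵢ:
  n-butane: x = 0.113, y = 0.402
  diethyl ether: x = 0.303, y = 0.399
  benzene: x = 0.584, y = 0.199

y_n-butane = 0.402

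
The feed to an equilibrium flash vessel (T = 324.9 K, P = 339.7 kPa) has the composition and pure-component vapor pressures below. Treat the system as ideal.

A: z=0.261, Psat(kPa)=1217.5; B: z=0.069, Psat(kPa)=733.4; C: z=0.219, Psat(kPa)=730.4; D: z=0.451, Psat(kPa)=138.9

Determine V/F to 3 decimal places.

Raoult's law: Kᵢ = Pᵢˢᵃᵗ/P = Pᵢˢᵃᵗ/339.7.
  K_A = 1217.5/339.7 = 3.58404, K_B = 733.4/339.7 = 2.15896, K_C = 730.4/339.7 = 2.15013, K_D = 138.9/339.7 = 0.40889
Newton iteration, V/F⁰ = 0.38:
  V/F = 0.380: g = 0.2273, g' = -0.891 → V/F = 0.635
  V/F = 0.635: g = 0.0201, g' = -0.781 → V/F = 0.661
Converged at V/F = 0.661.

V/F = 0.661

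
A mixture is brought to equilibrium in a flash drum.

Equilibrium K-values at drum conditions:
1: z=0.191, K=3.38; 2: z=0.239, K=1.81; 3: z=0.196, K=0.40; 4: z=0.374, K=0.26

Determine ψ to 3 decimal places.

Let ψ = V/F and solve Σ zᵢ(Kᵢ−1)/(1+ψ(Kᵢ−1)) = 0.
Feasibility: ΣzᵢKᵢ = 1.254, Σzᵢ/Kᵢ = 2.117 — both > 1, two phases present.
Newton–Raphson from ψ = 0.5:
  ψ = 0.500: g = -0.2619, g' = -0.965 → ψ = 0.229
  ψ = 0.229: g = -0.0116, g' = -0.957 → ψ = 0.216
Converged at ψ = 0.216.

ψ = 0.216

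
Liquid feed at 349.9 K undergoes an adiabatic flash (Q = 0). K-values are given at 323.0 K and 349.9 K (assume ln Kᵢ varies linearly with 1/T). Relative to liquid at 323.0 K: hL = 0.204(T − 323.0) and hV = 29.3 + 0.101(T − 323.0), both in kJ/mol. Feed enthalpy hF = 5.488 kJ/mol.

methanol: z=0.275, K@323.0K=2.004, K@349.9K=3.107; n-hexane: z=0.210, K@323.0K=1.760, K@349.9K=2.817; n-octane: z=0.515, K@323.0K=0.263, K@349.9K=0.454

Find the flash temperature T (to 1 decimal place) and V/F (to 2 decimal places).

Adiabatic flash: solve Rachford–Rice at each trial T, then check hF = ψ·hV(T) + (1−ψ)·hL(T).
  T = 323.0 K: K = (2.004, 1.760, 0.263), RR gives ψ = 0.084, H_out = 2.463 kJ/mol
  T = 349.9 K: K = (3.107, 2.817, 0.454), RR gives ψ = 0.628, H_out = 22.137 kJ/mol
  T = 336.4 K: K = (2.515, 2.246, 0.349), RR gives ψ = 0.376, H_out = 13.219 kJ/mol
  T = 329.7 K: K = (2.250, 1.993, 0.304), RR gives ψ = 0.243, H_out = 8.326 kJ/mol
  T = 326.4 K: K = (2.127, 1.876, 0.283), RR gives ψ = 0.170, H_out = 5.604 kJ/mol
  T = 324.7 K: K = (2.065, 1.817, 0.273), RR gives ψ = 0.128, H_out = 4.084 kJ/mol
Linear interpolation between T = 324.7 (H_out = 4.084) and T = 326.4 (H_out = 5.604) on hF = 5.488 gives T ≈ 326.3 K, at which ψ = 0.17.

T = 326.3 K, V/F = 0.17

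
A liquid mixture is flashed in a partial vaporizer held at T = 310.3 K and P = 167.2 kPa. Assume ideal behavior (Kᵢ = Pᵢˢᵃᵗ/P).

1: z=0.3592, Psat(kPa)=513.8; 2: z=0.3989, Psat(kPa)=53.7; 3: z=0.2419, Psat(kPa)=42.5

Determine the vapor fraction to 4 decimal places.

Raoult's law: Kᵢ = Pᵢˢᵃᵗ/P = Pᵢˢᵃᵗ/167.2.
  K_1 = 513.8/167.2 = 3.072967, K_2 = 53.7/167.2 = 0.321172, K_3 = 42.5/167.2 = 0.254187
Material balance + equilibrium reduce to Σ zᵢ(Kᵢ−1)/(1+ψ(Kᵢ−1)) = 0.
Feasibility: ΣzᵢKᵢ = 1.2934, Σzᵢ/Kᵢ = 2.3106 — both > 1, two phases present.
Newton–Raphson from ψ = 0.62:
  ψ = 0.6200: g = -0.47733, g' = -1.3092 → ψ = 0.2554
  ψ = 0.2554: g = -0.06359, g' = -1.1342 → ψ = 0.1993
  ψ = 0.1993: g = 0.00181, g' = -1.2044 → ψ = 0.2008
Converged at ψ = 0.2008.

ψ = 0.2008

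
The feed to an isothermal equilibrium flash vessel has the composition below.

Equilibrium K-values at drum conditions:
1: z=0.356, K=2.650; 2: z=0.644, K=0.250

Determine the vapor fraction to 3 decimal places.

Newton–Raphson from ψ = 0.51:
  ψ = 0.510: g = -0.4632, g' = -1.236 → ψ = 0.135
  ψ = 0.135: g = -0.0572, g' = -1.097 → ψ = 0.083
  ψ = 0.083: g = 0.0016, g' = -1.162 → ψ = 0.084
Converged at ψ = 0.084.

ψ = 0.084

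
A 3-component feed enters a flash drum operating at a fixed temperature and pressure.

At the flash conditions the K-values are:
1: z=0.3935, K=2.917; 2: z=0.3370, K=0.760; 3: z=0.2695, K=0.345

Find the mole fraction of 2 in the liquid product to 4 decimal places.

x_2 = 0.3879

Let ψ = V/F and solve Σ zᵢ(Kᵢ−1)/(1+ψ(Kᵢ−1)) = 0.
g(0) = ΣzᵢKᵢ − 1 = 0.4969 and g(1) = 1 − Σzᵢ/Kᵢ = -0.3595, so a root lies in (0, 1).
Iterate (Newton) starting at ψ = 0.68:
  ψ = 0.6800: g = -0.08748, g' = -0.6761 → ψ = 0.5506
  ψ = 0.5506: g = -0.00232, g' = -0.6509 → ψ = 0.5471
Converged at ψ = 0.5471.
Compositions from xᵢ = zᵢ/(1+ψ(Kᵢ−1)), yᵢ = Kᵢxᵢ:
  1: x = 0.1921, y = 0.5603
  2: x = 0.3879, y = 0.2948
  3: x = 0.4200, y = 0.1449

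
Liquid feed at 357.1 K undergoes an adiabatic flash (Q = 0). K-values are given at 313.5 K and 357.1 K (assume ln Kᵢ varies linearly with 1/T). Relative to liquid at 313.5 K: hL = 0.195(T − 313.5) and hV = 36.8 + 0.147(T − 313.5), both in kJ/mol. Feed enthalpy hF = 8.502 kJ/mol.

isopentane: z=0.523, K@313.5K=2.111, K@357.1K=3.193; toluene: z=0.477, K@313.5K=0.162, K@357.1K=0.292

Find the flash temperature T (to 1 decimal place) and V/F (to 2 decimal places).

T = 315.9 K, V/F = 0.22

Adiabatic flash: solve Rachford–Rice at each trial T, then check hF = ψ·hV(T) + (1−ψ)·hL(T).
  T = 313.5 K: K = (2.111, 0.162), RR gives ψ = 0.195, H_out = 7.167 kJ/mol
  T = 357.1 K: K = (3.193, 0.292), RR gives ψ = 0.521, H_out = 26.591 kJ/mol
  T = 335.3 K: K = (2.631, 0.222), RR gives ψ = 0.380, H_out = 17.823 kJ/mol
  T = 324.4 K: K = (2.366, 0.191), RR gives ψ = 0.297, H_out = 12.892 kJ/mol
  T = 318.9 K: K = (2.236, 0.176), RR gives ψ = 0.249, H_out = 10.135 kJ/mol
  T = 316.2 K: K = (2.173, 0.169), RR gives ψ = 0.223, H_out = 8.688 kJ/mol
  T = 314.9 K: K = (2.143, 0.166), RR gives ψ = 0.209, H_out = 7.966 kJ/mol
Linear interpolation between T = 314.9 (H_out = 7.966) and T = 316.2 (H_out = 8.688) on hF = 8.502 gives T ≈ 315.9 K, at which ψ = 0.22.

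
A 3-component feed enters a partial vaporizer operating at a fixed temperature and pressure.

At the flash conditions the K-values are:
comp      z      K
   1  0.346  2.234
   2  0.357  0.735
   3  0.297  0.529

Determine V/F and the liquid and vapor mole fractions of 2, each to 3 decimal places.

V/F = 0.421, x_2 = 0.402, y_2 = 0.295

Material balance + equilibrium reduce to Σ zᵢ(Kᵢ−1)/(1+V/F(Kᵢ−1)) = 0.
g(0) = ΣzᵢKᵢ − 1 = 0.192 and g(1) = 1 − Σzᵢ/Kᵢ = -0.202, so a root lies in (0, 1).
Newton–Raphson from V/F = 0.61:
  V/F = 0.610: g = -0.0655, g' = -0.337 → V/F = 0.415
  V/F = 0.415: g = 0.0020, g' = -0.364 → V/F = 0.421
Converged at V/F = 0.421.
Compositions from xᵢ = zᵢ/(1+V/F(Kᵢ−1)), yᵢ = Kᵢxᵢ:
  1: x = 0.228, y = 0.509
  2: x = 0.402, y = 0.295
  3: x = 0.370, y = 0.196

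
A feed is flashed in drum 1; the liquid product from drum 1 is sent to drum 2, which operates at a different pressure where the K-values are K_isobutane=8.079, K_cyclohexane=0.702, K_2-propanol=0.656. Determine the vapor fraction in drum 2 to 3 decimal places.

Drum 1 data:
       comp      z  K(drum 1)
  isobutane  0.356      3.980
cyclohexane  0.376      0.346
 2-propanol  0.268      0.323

Drum 1:
Let ψ₁ = V/F and solve Σ zᵢ(Kᵢ−1)/(1+ψ₁(Kᵢ−1)) = 0.
g(0) = ΣzᵢKᵢ − 1 = 0.634 and g(1) = 1 − Σzᵢ/Kᵢ = -1.006, so a root lies in (0, 1).
Iterate (Newton) starting at ψ₁ = 0.5:
  ψ₁ = 0.500: g = -0.2136, g' = -1.146 → ψ₁ = 0.314
  ψ₁ = 0.314: g = 0.0088, g' = -1.297 → ψ₁ = 0.320
Converged at ψ₁ = 0.320.
Drum-1 compositions:
  isobutane: x = 0.182, y = 0.725
  cyclohexane: x = 0.476, y = 0.165
  2-propanol: x = 0.342, y = 0.111
Drum-2 feed = drum-1 liquid: z₂ = (0.1821, 0.4757, 0.3422).
Drum 2:
Let ψ₂ = V/F and solve Σ zᵢ(Kᵢ−1)/(1+ψ₂(Kᵢ−1)) = 0.
g(0) = ΣzᵢKᵢ − 1 = 1.030 and g(1) = 1 − Σzᵢ/Kᵢ = -0.222, so a root lies in (0, 1).
Iterate (Newton) starting at ψ₂ = 0.5:
  ψ₂ = 0.500: g = -0.0247, g' = -0.560 → ψ₂ = 0.456
  ψ₂ = 0.456: g = 0.0014, g' = -0.624 → ψ₂ = 0.458
Converged at ψ₂ = 0.458.
  isobutane: x = 0.043, y = 0.347
  cyclohexane: x = 0.551, y = 0.387
  2-propanol: x = 0.406, y = 0.266

V/F (drum 2) = 0.458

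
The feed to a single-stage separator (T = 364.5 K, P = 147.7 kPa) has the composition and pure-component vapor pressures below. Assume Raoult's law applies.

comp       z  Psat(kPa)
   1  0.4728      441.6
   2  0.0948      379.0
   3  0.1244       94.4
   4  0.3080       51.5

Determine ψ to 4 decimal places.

ψ = 0.7409

Raoult's law: Kᵢ = Pᵢˢᵃᵗ/P = Pᵢˢᵃᵗ/147.7.
  K_1 = 441.6/147.7 = 2.989844, K_2 = 379.0/147.7 = 2.566012, K_3 = 94.4/147.7 = 0.639133, K_4 = 51.5/147.7 = 0.348680
Material balance + equilibrium reduce to Σ zᵢ(Kᵢ−1)/(1+ψ(Kᵢ−1)) = 0.
Feasibility: ΣzᵢKᵢ = 1.8438, Σzᵢ/Kᵢ = 1.2731 — both > 1, two phases present.
Iterate (Newton) starting at ψ = 0.62:
  ψ = 0.6200: g = 0.10219, g' = -0.8295 → ψ = 0.7432
  ψ = 0.7432: g = -0.00202, g' = -0.8754 → ψ = 0.7409
Converged at ψ = 0.7409.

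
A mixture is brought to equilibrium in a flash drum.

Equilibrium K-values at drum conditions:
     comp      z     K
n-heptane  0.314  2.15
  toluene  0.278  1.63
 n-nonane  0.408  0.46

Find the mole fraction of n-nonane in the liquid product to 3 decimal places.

Material balance + equilibrium reduce to Σ zᵢ(Kᵢ−1)/(1+ψ(Kᵢ−1)) = 0.
Feasibility: ΣzᵢKᵢ = 1.316, Σzᵢ/Kᵢ = 1.204 — both > 1, two phases present.
Newton–Raphson from ψ = 0.5:
  ψ = 0.500: g = 0.0606, g' = -0.454 → ψ = 0.633
  ψ = 0.633: g = -0.0008, g' = -0.470 → ψ = 0.632
Converged at ψ = 0.632.
Compositions from xᵢ = zᵢ/(1+ψ(Kᵢ−1)), yᵢ = Kᵢxᵢ:
  n-heptane: x = 0.182, y = 0.391
  toluene: x = 0.199, y = 0.324
  n-nonane: x = 0.619, y = 0.285

x_n-nonane = 0.619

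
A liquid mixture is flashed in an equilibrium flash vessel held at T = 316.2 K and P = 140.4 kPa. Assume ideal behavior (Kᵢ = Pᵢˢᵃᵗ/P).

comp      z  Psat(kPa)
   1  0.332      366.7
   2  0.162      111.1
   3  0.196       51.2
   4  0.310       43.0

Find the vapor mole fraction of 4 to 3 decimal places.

y_4 = 0.108

Raoult's law: Kᵢ = Pᵢˢᵃᵗ/P = Pᵢˢᵃᵗ/140.4.
  K_1 = 366.7/140.4 = 2.61182, K_2 = 111.1/140.4 = 0.79131, K_3 = 51.2/140.4 = 0.36467, K_4 = 43.0/140.4 = 0.30627
Material balance + equilibrium reduce to Σ zᵢ(Kᵢ−1)/(1+V/F(Kᵢ−1)) = 0.
Feasibility: ΣzᵢKᵢ = 1.162, Σzᵢ/Kᵢ = 1.881 — both > 1, two phases present.
Iterate (Newton) starting at V/F = 0.53:
  V/F = 0.530: g = -0.2773, g' = -0.813 → V/F = 0.189
  V/F = 0.189: g = -0.0139, g' = -0.814 → V/F = 0.172
Converged at V/F = 0.172.
Compositions from xᵢ = zᵢ/(1+V/F(Kᵢ−1)), yᵢ = Kᵢxᵢ:
  1: x = 0.260, y = 0.679
  2: x = 0.168, y = 0.133
  3: x = 0.220, y = 0.080
  4: x = 0.352, y = 0.108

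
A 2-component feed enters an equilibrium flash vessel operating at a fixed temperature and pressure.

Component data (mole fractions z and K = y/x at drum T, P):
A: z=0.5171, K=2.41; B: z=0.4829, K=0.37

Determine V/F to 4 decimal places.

Material balance + equilibrium reduce to Σ zᵢ(Kᵢ−1)/(1+V/F(Kᵢ−1)) = 0.
Feasibility: ΣzᵢKᵢ = 1.4249, Σzᵢ/Kᵢ = 1.5197 — both > 1, two phases present.
Binary case is linear: z₁(K₁−1)(1+V/F(K₂−1)) + z₂(K₂−1)(1+V/F(K₁−1)) = 0
⇒ V/F = [z₁(K₁−1)+z₂(K₂−1)] / [−(K₁−1)(K₂−1)] = 0.42488/0.88830 = 0.4783

V/F = 0.4783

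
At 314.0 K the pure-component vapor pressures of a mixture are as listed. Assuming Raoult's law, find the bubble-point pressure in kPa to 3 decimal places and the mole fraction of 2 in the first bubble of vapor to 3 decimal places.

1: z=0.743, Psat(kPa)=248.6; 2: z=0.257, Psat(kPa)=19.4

At the bubble point ψ → 0, so ΣzᵢKᵢ = 1 with Kᵢ = Pᵢˢᵃᵗ/P ⇒ P = ΣzᵢPᵢˢᵃᵗ.
P = 0.743·248.6 + 0.257·19.4 = 189.696 kPa
yᵢ = zᵢPᵢˢᵃᵗ/P ⇒ y_2 = 0.257·19.4/189.696 = 0.026

Pbub = 189.696 kPa, y_2 = 0.026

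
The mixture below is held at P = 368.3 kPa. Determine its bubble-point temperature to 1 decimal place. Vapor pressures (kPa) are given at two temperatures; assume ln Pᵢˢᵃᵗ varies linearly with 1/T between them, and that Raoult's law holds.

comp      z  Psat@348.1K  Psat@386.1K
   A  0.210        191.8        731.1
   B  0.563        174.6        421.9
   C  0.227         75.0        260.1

T = 378.4 K

Bubble-point temperature: ΣzᵢPᵢˢᵃᵗ(T) = P. Interpolate ln Pᵢˢᵃᵗ = aᵢ + bᵢ/T.
  T = 348.1 K: ΣzᵢPᵢˢᵃᵗ = 155.60 kPa
  T = 386.1 K: ΣzᵢPᵢˢᵃᵗ = 450.10 kPa
  T = 367.1 K: ΣzᵢPᵢˢᵃᵗ = 270.48 kPa
  T = 376.6 K: ΣzᵢPᵢˢᵃᵗ = 350.71 kPa
  T = 381.4 K: ΣzᵢPᵢˢᵃᵗ = 398.33 kPa
  T = 379.0 K: ΣzᵢPᵢˢᵃᵗ = 373.88 kPa
Interpolating between 376.6 K and 379.0 K gives T ≈ 378.4 K.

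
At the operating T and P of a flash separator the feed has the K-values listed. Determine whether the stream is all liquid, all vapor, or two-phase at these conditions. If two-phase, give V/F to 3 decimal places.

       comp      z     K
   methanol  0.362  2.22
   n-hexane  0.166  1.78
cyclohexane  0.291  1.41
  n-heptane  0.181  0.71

all vapor

ΣzᵢKᵢ = 1.638; Σzᵢ/Kᵢ = 0.718.
Since Σzᵢ/Kᵢ < 1 the mixture is above its dew point — single vapor phase.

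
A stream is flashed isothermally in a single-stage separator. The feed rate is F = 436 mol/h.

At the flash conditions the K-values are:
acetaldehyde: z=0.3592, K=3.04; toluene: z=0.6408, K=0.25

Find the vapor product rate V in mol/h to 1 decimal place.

Rachford–Rice: g(ψ) = Σ zᵢ(Kᵢ−1)/(1+ψ(Kᵢ−1)) = 0.
Feasibility: ΣzᵢKᵢ = 1.2522, Σzᵢ/Kᵢ = 2.6814 — both > 1, two phases present.
Binary case is linear: z₁(K₁−1)(1+ψ(K₂−1)) + z₂(K₂−1)(1+ψ(K₁−1)) = 0
⇒ ψ = [z₁(K₁−1)+z₂(K₂−1)] / [−(K₁−1)(K₂−1)] = 0.25217/1.53000 = 0.1648
Then V = ψ·F = 0.1648·436 = 71.9 mol/h and L = F − V = 364.1 mol/h.

V = 71.9 mol/h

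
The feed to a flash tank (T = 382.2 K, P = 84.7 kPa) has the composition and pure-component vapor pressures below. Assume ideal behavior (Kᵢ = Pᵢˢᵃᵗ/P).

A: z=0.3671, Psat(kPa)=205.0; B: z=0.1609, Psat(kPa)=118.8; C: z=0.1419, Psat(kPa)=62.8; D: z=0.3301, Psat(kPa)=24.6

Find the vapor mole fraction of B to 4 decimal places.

y_B = 0.1923

Raoult's law: Kᵢ = Pᵢˢᵃᵗ/P = Pᵢˢᵃᵗ/84.7.
  K_A = 205.0/84.7 = 2.420307, K_B = 118.8/84.7 = 1.402597, K_C = 62.8/84.7 = 0.741440, K_D = 24.6/84.7 = 0.290437
Rachford–Rice: g(ψ) = Σ zᵢ(Kᵢ−1)/(1+ψ(Kᵢ−1)) = 0.
g(0) = ΣzᵢKᵢ − 1 = 0.3153 and g(1) = 1 − Σzᵢ/Kᵢ = -0.5943, so a root lies in (0, 1).
Iterate (Newton) starting at ψ = 0.5:
  ψ = 0.5000: g = -0.04635, g' = -0.6830 → ψ = 0.4321
  ψ = 0.4321: g = -0.00084, g' = -0.6610 → ψ = 0.4309
Converged at ψ = 0.4309.
Compositions from xᵢ = zᵢ/(1+ψ(Kᵢ−1)), yᵢ = Kᵢxᵢ:
  A: x = 0.2277, y = 0.5512
  B: x = 0.1371, y = 0.1923
  C: x = 0.1597, y = 0.1184
  D: x = 0.4755, y = 0.1381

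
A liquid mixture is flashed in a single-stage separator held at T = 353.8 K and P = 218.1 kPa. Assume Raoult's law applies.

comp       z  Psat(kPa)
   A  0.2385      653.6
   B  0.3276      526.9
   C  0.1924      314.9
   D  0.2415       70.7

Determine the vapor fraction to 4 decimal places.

Raoult's law: Kᵢ = Pᵢˢᵃᵗ/P = Pᵢˢᵃᵗ/218.1.
  K_A = 653.6/218.1 = 2.996790, K_B = 526.9/218.1 = 2.415864, K_C = 314.9/218.1 = 1.443833, K_D = 70.7/218.1 = 0.324163
Rachford–Rice: g(ψ) = Σ zᵢ(Kᵢ−1)/(1+ψ(Kᵢ−1)) = 0.
Feasibility: ΣzᵢKᵢ = 1.8623, Σzᵢ/Kᵢ = 1.0934 — both > 1, two phases present.
Newton–Raphson from ψ = 0.58:
  ψ = 0.5800: g = 0.27483, g' = -0.7245 → ψ = 0.9593
  ψ = 0.9593: g = -0.04421, g' = -1.1406 → ψ = 0.9206
  ψ = 0.9206: g = -0.00216, g' = -1.0335 → ψ = 0.9185
Converged at ψ = 0.9185.

ψ = 0.9185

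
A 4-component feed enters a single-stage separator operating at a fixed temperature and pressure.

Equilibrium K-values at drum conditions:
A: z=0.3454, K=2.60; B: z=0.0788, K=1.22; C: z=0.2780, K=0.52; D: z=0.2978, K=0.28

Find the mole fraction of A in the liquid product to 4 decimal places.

Newton iteration, ψ⁰ = 0.5:
  ψ = 0.5000: g = -0.18796, g' = -0.7638 → ψ = 0.2539
  ψ = 0.2539: g = -0.00494, g' = -0.7648 → ψ = 0.2475
Converged at ψ = 0.2475.
Compositions from xᵢ = zᵢ/(1+ψ(Kᵢ−1)), yᵢ = Kᵢxᵢ:
  A: x = 0.2474, y = 0.6433
  B: x = 0.0747, y = 0.0912
  C: x = 0.3155, y = 0.1640
  D: x = 0.3624, y = 0.1015

x_A = 0.2474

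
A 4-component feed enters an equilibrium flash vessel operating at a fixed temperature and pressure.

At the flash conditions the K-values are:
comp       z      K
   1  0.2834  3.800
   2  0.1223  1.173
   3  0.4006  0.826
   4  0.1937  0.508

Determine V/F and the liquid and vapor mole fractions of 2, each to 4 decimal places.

V/F = 0.8716, x_2 = 0.1063, y_2 = 0.1247

Newton iteration, V/F⁰ = 0.69:
  V/F = 0.6900: g = 0.06605, g' = -0.3845 → V/F = 0.8618
  V/F = 0.8618: g = 0.00347, g' = -0.3516 → V/F = 0.8716
Converged at V/F = 0.8716.
Compositions from xᵢ = zᵢ/(1+V/F(Kᵢ−1)), yᵢ = Kᵢxᵢ:
  1: x = 0.0824, y = 0.3130
  2: x = 0.1063, y = 0.1247
  3: x = 0.4722, y = 0.3901
  4: x = 0.3391, y = 0.1723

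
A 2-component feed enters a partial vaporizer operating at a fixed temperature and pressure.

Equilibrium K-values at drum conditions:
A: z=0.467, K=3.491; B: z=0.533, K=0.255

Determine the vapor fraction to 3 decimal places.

Material balance + equilibrium reduce to Σ zᵢ(Kᵢ−1)/(1+ψ(Kᵢ−1)) = 0.
Check two-phase: ΣzᵢKᵢ = 1.766 > 1 and Σzᵢ/Kᵢ = 2.224 > 1, so g(0) = 0.766 > 0 and g(1) = -1.224 < 0.
Binary case is linear: z₁(K₁−1)(1+ψ(K₂−1)) + z₂(K₂−1)(1+ψ(K₁−1)) = 0
⇒ ψ = [z₁(K₁−1)+z₂(K₂−1)] / [−(K₁−1)(K₂−1)] = 0.7662/1.8558 = 0.413

ψ = 0.413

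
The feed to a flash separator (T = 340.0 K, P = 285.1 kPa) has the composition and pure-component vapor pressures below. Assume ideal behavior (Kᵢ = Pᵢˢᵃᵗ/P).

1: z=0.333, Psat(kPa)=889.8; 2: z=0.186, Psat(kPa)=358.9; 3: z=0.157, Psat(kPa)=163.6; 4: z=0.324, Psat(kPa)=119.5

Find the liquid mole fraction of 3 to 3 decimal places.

Raoult's law: Kᵢ = Pᵢˢᵃᵗ/P = Pᵢˢᵃᵗ/285.1.
  K_1 = 889.8/285.1 = 3.12101, K_2 = 358.9/285.1 = 1.25886, K_3 = 163.6/285.1 = 0.57383, K_4 = 119.5/285.1 = 0.41915
Rachford–Rice: g(ψ) = Σ zᵢ(Kᵢ−1)/(1+ψ(Kᵢ−1)) = 0.
g(0) = ΣzᵢKᵢ − 1 = 0.499 and g(1) = 1 − Σzᵢ/Kᵢ = -0.301, so a root lies in (0, 1).
Iterate (Newton) starting at ψ = 0.5:
  ψ = 0.500: g = 0.0352, g' = -0.626 → ψ = 0.556
  ψ = 0.556: g = 0.0004, g' = -0.612 → ψ = 0.557
Converged at ψ = 0.557.
Compositions from xᵢ = zᵢ/(1+ψ(Kᵢ−1)), yᵢ = Kᵢxᵢ:
  1: x = 0.153, y = 0.476
  2: x = 0.163, y = 0.205
  3: x = 0.206, y = 0.118
  4: x = 0.479, y = 0.201

x_3 = 0.206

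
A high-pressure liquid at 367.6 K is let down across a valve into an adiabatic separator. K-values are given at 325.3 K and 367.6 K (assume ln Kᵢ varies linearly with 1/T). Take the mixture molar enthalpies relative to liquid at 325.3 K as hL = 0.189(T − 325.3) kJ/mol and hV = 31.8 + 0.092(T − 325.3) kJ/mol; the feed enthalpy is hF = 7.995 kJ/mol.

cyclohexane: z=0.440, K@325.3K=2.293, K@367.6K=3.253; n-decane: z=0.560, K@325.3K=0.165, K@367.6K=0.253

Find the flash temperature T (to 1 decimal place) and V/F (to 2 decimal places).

T = 337.7 K, V/F = 0.18

Adiabatic flash: solve Rachford–Rice at each trial T, then check hF = ψ·hV(T) + (1−ψ)·hL(T).
  T = 325.3 K: K = (2.293, 0.165), RR gives ψ = 0.094, H_out = 2.984 kJ/mol
  T = 367.6 K: K = (3.253, 0.253), RR gives ψ = 0.340, H_out = 17.425 kJ/mol
  T = 346.5 K: K = (2.762, 0.207), RR gives ψ = 0.237, H_out = 11.057 kJ/mol
  T = 335.9 K: K = (2.524, 0.186), RR gives ψ = 0.173, H_out = 7.318 kJ/mol
  T = 341.2 K: K = (2.642, 0.196), RR gives ψ = 0.206, H_out = 9.248 kJ/mol
  T = 338.5 K: K = (2.582, 0.191), RR gives ψ = 0.190, H_out = 8.281 kJ/mol
  T = 337.2 K: K = (2.553, 0.188), RR gives ψ = 0.181, H_out = 7.804 kJ/mol
Linear interpolation between T = 337.2 (H_out = 7.804) and T = 338.5 (H_out = 8.281) on hF = 7.995 gives T ≈ 337.7 K, at which ψ = 0.18.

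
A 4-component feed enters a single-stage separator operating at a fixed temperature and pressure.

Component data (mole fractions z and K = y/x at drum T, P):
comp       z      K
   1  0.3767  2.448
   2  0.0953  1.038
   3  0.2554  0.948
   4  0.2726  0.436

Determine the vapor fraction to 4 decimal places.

Let ψ = V/F and solve Σ zᵢ(Kᵢ−1)/(1+ψ(Kᵢ−1)) = 0.
Check two-phase: ΣzᵢKᵢ = 1.3821 > 1 and Σzᵢ/Kᵢ = 1.1403 > 1, so g(0) = 0.3821 > 0 and g(1) = -0.1403 < 0.
Iterate (Newton) starting at ψ = 0.35:
  ψ = 0.3500: g = 0.16049, g' = -0.4833 → ψ = 0.6820
  ψ = 0.6820: g = 0.01433, g' = -0.4298 → ψ = 0.7154
  ψ = 0.7154: g = -0.00008, g' = -0.4351 → ψ = 0.7152
Converged at ψ = 0.7152.

ψ = 0.7152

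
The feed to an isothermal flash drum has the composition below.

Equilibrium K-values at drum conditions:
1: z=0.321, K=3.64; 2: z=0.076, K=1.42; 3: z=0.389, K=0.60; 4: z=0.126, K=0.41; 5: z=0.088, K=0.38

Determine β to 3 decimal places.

Material balance + equilibrium reduce to Σ zᵢ(Kᵢ−1)/(1+β(Kᵢ−1)) = 0.
g(0) = ΣzᵢKᵢ − 1 = 0.595 and g(1) = 1 − Σzᵢ/Kᵢ = -0.329, so a root lies in (0, 1).
Newton iteration, β⁰ = 0.5:
  β = 0.500: g = 0.0126, g' = -0.681 → β = 0.519
Converged at β = 0.519.

β = 0.519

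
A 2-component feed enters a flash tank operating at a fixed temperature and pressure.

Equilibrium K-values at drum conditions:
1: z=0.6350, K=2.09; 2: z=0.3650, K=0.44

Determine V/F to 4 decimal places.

Material balance + equilibrium reduce to Σ zᵢ(Kᵢ−1)/(1+V/F(Kᵢ−1)) = 0.
Feasibility: ΣzᵢKᵢ = 1.4877, Σzᵢ/Kᵢ = 1.1334 — both > 1, two phases present.
Newton iteration, V/F⁰ = 0.5:
  V/F = 0.5000: g = 0.16410, g' = -0.5369 → V/F = 0.8057
  V/F = 0.8057: g = -0.00391, g' = -0.5939 → V/F = 0.7991
Converged at V/F = 0.7991.

V/F = 0.7991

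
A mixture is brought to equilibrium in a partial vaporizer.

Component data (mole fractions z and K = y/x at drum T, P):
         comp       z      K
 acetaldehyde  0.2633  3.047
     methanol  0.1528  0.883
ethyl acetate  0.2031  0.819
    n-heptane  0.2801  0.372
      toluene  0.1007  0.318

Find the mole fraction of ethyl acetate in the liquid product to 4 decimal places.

Iterate (Newton) starting at ψ = 0.6:
  ψ = 0.6000: g = -0.21708, g' = -0.6516 → ψ = 0.2669
  ψ = 0.2669: g = -0.00379, g' = -0.7004 → ψ = 0.2615
Converged at ψ = 0.2615.
Compositions from xᵢ = zᵢ/(1+ψ(Kᵢ−1)), yᵢ = Kᵢxᵢ:
  acetaldehyde: x = 0.1715, y = 0.5226
  methanol: x = 0.1576, y = 0.1392
  ethyl acetate: x = 0.2132, y = 0.1746
  n-heptane: x = 0.3351, y = 0.1247
  toluene: x = 0.1226, y = 0.0390

x_ethyl acetate = 0.2132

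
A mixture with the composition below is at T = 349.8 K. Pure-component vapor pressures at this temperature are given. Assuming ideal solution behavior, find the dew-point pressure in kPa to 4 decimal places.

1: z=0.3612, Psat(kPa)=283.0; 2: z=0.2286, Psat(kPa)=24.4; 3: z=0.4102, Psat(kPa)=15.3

At the dew point ψ → 1, so Σzᵢ/Kᵢ = 1 with Kᵢ = Pᵢˢᵃᵗ/P ⇒ 1/P = Σzᵢ/Pᵢˢᵃᵗ.
1/P = 0.3612/283.0 + 0.2286/24.4 + 0.4102/15.3 = 0.0374556 ⇒ P = 26.6983 kPa

Pdew = 26.6983 kPa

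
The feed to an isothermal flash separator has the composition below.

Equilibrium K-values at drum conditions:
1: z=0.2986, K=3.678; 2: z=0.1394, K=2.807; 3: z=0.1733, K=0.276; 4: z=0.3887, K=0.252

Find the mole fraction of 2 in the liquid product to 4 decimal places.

Iterate (Newton) starting at ψ = 0.5:
  ψ = 0.5000: g = -0.18690, g' = -1.2952 → ψ = 0.3557
  ψ = 0.3557: g = -0.00225, g' = -1.2989 → ψ = 0.3540
Converged at ψ = 0.3540.
Compositions from xᵢ = zᵢ/(1+ψ(Kᵢ−1)), yᵢ = Kᵢxᵢ:
  1: x = 0.1533, y = 0.5638
  2: x = 0.0850, y = 0.2387
  3: x = 0.2330, y = 0.0643
  4: x = 0.5287, y = 0.1332

x_2 = 0.0850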